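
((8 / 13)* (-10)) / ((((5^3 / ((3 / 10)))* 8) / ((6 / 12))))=-3 / 3250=-0.00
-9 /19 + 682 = 12949 /19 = 681.53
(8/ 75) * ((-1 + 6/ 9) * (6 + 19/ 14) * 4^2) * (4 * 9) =-26368/ 175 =-150.67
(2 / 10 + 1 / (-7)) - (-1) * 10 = 352 / 35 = 10.06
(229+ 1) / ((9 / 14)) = 3220 / 9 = 357.78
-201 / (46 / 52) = -5226 / 23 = -227.22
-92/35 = -2.63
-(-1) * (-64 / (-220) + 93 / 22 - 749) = -81893 / 110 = -744.48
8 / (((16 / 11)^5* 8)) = 161051 / 1048576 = 0.15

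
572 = 572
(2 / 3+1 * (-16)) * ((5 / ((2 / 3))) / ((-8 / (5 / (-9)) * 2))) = -575 / 144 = -3.99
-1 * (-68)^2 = -4624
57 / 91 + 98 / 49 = 239 / 91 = 2.63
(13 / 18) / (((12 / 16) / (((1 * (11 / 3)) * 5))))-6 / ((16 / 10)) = 4505 / 324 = 13.90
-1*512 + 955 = 443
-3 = -3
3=3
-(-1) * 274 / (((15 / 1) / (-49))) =-13426 / 15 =-895.07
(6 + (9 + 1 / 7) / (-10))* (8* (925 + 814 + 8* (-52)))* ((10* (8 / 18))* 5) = 1196160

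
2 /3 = 0.67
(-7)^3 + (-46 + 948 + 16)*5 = 4247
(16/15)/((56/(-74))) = -148/105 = -1.41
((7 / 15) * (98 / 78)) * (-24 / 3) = -4.69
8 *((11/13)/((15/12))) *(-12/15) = -4.33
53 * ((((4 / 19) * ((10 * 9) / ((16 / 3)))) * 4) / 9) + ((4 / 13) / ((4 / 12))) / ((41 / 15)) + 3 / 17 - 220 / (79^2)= 90428609171 / 1074444319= 84.16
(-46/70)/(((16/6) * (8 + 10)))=-23/1680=-0.01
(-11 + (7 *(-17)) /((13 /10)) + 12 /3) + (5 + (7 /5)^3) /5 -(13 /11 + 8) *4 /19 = -167983069 /1698125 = -98.92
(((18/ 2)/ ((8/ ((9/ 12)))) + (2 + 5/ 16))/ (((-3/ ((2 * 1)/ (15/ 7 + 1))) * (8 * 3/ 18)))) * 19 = -9.54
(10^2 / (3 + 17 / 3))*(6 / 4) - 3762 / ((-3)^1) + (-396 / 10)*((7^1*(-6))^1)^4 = -8009422869 / 65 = -123221890.29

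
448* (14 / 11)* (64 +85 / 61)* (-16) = -400304128 / 671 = -596578.43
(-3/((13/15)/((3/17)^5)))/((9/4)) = -4860/18458141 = -0.00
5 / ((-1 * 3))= -5 / 3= -1.67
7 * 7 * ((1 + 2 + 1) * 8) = 1568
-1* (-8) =8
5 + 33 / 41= 5.80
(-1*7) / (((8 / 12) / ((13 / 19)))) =-273 / 38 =-7.18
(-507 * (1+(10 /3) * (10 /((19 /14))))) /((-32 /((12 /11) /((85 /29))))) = 150.73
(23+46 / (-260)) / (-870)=-989 / 37700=-0.03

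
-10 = -10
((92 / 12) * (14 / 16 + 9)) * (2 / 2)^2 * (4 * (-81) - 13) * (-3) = 612329 / 8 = 76541.12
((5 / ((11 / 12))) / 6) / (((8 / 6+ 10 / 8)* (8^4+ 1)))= 120 / 1397077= 0.00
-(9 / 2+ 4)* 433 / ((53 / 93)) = -684573 / 106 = -6458.24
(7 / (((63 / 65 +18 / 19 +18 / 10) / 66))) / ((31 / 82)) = 1559558 / 4743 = 328.81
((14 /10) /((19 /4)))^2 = 0.09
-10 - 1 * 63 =-73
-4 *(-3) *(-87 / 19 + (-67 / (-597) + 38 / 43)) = -6990416 / 162583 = -43.00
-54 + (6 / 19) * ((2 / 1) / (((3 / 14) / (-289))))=-17210 / 19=-905.79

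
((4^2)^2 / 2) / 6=21.33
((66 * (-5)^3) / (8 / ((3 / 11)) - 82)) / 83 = 12375 / 6557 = 1.89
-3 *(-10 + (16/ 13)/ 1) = 26.31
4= 4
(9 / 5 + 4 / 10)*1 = 2.20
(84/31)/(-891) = -28/9207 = -0.00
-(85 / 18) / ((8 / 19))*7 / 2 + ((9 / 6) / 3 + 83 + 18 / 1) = 62.25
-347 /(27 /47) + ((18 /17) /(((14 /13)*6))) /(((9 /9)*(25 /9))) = -97029073 /160650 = -603.98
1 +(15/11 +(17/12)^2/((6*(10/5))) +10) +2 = 276203/19008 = 14.53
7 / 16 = 0.44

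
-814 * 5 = -4070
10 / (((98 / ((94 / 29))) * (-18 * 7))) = -235 / 89523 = -0.00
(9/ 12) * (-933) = -2799/ 4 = -699.75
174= 174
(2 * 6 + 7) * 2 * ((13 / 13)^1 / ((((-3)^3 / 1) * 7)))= -38 / 189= -0.20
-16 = -16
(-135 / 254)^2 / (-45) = -405 / 64516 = -0.01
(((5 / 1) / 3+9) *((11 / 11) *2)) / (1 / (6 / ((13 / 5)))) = 640 / 13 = 49.23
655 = 655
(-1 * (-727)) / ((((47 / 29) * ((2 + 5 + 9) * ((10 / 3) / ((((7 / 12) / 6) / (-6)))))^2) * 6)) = 1033067 / 149697331200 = 0.00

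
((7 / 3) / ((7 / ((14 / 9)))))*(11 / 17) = 154 / 459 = 0.34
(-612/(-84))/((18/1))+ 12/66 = 271/462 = 0.59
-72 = -72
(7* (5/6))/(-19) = -35/114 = -0.31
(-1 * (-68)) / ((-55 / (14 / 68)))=-14 / 55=-0.25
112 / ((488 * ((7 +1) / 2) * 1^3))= 7 / 122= 0.06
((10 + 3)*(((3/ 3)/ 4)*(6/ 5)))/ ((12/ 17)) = 221/ 40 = 5.52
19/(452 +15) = 19/467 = 0.04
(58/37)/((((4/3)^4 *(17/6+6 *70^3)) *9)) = 783/29240104256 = 0.00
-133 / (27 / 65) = -8645 / 27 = -320.19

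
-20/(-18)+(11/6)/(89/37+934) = 77129/69294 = 1.11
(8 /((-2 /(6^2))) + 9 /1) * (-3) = 405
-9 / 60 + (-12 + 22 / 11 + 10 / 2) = -103 / 20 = -5.15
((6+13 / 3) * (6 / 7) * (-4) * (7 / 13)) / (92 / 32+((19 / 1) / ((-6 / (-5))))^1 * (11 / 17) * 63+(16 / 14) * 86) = -236096 / 9239945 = -0.03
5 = 5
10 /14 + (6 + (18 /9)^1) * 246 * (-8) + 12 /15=-550987 /35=-15742.49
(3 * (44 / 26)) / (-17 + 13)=-33 / 26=-1.27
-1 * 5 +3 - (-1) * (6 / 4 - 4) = -9 / 2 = -4.50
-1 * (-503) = 503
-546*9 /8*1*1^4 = -2457 /4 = -614.25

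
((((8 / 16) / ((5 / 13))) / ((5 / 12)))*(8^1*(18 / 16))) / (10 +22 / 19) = 6669 / 2650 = 2.52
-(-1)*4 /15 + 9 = 139 /15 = 9.27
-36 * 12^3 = -62208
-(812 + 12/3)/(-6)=136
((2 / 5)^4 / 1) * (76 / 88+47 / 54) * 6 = 3296 / 12375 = 0.27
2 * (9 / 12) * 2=3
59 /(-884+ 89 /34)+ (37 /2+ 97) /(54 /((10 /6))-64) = -35245781 /9469572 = -3.72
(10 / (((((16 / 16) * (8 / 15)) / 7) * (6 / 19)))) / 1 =3325 / 8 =415.62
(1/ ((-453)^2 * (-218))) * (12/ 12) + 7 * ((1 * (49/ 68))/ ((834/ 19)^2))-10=-391729647746023/ 39183222634224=-10.00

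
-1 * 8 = -8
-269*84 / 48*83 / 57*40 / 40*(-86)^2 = -288978361 / 57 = -5069795.81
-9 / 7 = -1.29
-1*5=-5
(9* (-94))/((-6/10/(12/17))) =16920/17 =995.29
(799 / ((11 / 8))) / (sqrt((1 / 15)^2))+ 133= 97343 / 11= 8849.36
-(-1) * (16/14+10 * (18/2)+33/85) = 54461/595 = 91.53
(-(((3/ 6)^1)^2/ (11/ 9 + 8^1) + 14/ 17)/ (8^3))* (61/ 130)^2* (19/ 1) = -339425899/ 48836403200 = -0.01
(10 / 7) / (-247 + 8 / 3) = -30 / 5131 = -0.01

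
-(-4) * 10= 40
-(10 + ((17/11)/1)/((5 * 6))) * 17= -56389/330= -170.88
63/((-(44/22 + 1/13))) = -91/3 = -30.33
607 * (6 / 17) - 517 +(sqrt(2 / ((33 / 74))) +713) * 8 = 16 * sqrt(1221) / 33 +91821 / 17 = 5418.18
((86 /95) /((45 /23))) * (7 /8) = 6923 /17100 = 0.40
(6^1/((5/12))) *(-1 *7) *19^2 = -181944/5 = -36388.80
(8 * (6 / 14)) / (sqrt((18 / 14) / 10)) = 8 * sqrt(70) / 7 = 9.56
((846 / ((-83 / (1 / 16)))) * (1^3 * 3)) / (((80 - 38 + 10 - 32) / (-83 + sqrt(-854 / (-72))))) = 1269 / 160 - 423 * sqrt(427) / 26560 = 7.60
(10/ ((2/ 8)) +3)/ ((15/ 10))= 86/ 3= 28.67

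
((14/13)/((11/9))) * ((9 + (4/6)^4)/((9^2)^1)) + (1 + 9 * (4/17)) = 5702401/1772199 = 3.22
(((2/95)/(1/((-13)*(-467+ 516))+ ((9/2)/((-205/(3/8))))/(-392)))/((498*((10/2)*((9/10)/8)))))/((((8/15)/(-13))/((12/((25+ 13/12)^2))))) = 83440680960/3999775758457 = 0.02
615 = 615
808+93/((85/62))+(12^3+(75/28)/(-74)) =458581097/176120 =2603.80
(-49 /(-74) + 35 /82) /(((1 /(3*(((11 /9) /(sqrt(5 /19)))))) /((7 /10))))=63602*sqrt(95) /113775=5.45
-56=-56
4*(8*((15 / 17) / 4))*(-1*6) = -720 / 17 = -42.35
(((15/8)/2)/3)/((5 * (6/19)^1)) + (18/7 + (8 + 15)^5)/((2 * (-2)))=-1081305923/672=-1609086.19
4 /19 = 0.21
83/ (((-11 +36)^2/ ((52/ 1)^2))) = 359.09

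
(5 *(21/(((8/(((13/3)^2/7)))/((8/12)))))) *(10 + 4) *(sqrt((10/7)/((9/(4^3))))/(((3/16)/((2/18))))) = 620.67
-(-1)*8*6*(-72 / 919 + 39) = 1716912 / 919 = 1868.24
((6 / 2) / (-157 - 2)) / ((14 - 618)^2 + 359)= -1 / 19354275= -0.00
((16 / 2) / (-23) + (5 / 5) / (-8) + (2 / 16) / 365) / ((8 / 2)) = -0.12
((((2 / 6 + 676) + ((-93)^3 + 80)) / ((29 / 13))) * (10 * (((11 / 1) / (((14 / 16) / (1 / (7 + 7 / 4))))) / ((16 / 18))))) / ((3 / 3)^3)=-8273872464 / 1421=-5822570.35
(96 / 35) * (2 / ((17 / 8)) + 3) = 6432 / 595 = 10.81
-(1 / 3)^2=-0.11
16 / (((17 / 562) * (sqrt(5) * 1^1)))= 8992 * sqrt(5) / 85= 236.55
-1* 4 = -4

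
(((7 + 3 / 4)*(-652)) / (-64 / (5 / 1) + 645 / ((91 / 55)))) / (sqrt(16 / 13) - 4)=2299115*sqrt(13) / 8234448 + 29888495 / 8234448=4.64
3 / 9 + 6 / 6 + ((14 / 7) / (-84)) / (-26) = 1457 / 1092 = 1.33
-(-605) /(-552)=-605 /552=-1.10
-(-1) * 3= 3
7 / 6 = 1.17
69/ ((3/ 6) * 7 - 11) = -9.20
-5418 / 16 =-2709 / 8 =-338.62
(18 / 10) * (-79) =-711 / 5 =-142.20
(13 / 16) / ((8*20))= 13 / 2560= 0.01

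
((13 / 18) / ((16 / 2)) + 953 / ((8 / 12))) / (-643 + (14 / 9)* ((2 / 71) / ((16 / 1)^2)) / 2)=-116929048 / 52592249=-2.22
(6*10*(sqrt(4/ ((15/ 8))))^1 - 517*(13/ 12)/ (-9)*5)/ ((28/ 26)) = 104*sqrt(30)/ 7 + 436865/ 1512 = 370.31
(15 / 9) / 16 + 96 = 4613 / 48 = 96.10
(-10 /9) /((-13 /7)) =70 /117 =0.60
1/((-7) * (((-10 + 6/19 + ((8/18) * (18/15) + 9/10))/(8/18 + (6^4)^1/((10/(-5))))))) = -1107320/98763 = -11.21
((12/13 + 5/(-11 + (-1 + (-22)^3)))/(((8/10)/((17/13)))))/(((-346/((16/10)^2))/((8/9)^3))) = -34241536/4369323465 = -0.01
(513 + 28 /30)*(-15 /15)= -7709 /15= -513.93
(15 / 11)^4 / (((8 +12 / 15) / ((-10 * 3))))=-3796875 / 322102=-11.79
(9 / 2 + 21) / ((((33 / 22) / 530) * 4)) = 4505 / 2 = 2252.50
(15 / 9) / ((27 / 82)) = 410 / 81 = 5.06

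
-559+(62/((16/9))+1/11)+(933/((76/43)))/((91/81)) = -8240777/152152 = -54.16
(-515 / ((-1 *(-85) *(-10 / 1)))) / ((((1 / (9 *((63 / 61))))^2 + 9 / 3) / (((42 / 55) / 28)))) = 99340101 / 18105115600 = 0.01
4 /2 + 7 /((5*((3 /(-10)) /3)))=-12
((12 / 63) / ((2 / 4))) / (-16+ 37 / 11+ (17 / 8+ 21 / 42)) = -704 / 18501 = -0.04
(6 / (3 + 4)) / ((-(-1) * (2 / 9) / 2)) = 54 / 7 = 7.71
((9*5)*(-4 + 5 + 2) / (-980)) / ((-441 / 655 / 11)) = 21615 / 9604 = 2.25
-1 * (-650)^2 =-422500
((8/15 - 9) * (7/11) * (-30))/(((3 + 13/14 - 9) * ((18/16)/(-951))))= 63126112/2343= 26942.43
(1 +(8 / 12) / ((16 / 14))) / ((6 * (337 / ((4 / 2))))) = 19 / 12132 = 0.00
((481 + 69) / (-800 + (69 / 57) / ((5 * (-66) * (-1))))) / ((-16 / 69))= 59486625 / 20063908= 2.96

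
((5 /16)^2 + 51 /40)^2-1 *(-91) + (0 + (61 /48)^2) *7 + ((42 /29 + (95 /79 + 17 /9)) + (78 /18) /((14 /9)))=111.51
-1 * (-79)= 79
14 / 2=7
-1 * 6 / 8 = -3 / 4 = -0.75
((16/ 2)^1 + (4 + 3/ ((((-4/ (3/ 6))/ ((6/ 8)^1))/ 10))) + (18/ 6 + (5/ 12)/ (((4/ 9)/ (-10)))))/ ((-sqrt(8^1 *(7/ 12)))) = -45 *sqrt(42)/ 224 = -1.30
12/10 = 6/5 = 1.20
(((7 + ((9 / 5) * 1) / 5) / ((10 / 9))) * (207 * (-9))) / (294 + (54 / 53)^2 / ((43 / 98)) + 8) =-93160838934 / 2297715125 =-40.54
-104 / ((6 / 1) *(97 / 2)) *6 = -208 / 97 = -2.14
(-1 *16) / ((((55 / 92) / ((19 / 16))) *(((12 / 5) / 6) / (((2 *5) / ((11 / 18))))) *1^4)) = -1300.17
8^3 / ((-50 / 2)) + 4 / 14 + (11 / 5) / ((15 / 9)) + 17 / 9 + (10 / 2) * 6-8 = 7898 / 1575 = 5.01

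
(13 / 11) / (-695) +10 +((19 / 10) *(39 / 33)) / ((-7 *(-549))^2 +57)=2257751195377 / 225813514740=10.00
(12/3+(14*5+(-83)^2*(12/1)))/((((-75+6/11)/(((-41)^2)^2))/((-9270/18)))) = 1324528645890230/819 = 1617251093883.06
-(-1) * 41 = 41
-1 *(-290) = 290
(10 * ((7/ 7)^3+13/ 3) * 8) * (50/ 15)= 12800/ 9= 1422.22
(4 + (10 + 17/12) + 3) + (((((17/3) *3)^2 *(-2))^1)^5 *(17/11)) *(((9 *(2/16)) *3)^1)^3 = -2023721205069411293/528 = -3832805312631460.78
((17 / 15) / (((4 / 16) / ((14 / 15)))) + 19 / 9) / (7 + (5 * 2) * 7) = 1427 / 17325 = 0.08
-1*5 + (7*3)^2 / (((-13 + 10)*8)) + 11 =-99 / 8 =-12.38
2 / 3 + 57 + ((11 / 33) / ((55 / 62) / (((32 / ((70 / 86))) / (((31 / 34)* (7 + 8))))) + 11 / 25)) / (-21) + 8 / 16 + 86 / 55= 65871525683 / 1103207490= 59.71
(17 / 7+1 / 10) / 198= 59 / 4620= 0.01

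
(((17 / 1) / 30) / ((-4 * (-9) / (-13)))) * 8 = -221 / 135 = -1.64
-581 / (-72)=581 / 72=8.07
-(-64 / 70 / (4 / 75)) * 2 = 240 / 7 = 34.29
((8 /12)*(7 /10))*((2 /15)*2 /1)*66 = 616 /75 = 8.21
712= 712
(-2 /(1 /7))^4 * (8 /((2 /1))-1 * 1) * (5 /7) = 82320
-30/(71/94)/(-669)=940/15833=0.06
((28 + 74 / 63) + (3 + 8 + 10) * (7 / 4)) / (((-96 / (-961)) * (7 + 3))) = 15965093 / 241920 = 65.99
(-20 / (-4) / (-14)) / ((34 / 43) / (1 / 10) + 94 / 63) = -1935 / 50924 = -0.04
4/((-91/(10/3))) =-40/273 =-0.15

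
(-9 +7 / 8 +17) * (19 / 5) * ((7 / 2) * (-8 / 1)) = -9443 / 10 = -944.30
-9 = -9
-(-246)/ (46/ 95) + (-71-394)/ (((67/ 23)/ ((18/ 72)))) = 2885595/ 6164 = 468.14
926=926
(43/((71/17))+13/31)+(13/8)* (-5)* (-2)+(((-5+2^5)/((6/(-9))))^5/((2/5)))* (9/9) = -38372058534589/140864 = -272405004.36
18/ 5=3.60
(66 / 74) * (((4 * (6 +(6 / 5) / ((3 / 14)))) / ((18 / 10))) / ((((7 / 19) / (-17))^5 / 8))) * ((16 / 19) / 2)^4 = -2255946587045888 / 1865577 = -1209248713.43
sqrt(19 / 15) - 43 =-43+sqrt(285) / 15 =-41.87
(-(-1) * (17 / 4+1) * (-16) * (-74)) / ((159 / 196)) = 406112 / 53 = 7662.49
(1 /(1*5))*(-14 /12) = -7 /30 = -0.23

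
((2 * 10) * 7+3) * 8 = 1144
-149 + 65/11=-1574/11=-143.09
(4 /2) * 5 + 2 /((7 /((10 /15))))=214 /21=10.19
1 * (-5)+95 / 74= -275 / 74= -3.72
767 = 767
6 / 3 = 2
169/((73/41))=6929/73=94.92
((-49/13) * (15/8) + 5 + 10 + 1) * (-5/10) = -929/208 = -4.47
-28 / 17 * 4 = -112 / 17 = -6.59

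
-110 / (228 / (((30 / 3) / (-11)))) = 25 / 57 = 0.44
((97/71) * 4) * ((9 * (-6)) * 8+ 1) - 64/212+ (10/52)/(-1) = -230488535/97838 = -2355.82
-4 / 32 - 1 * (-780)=6239 / 8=779.88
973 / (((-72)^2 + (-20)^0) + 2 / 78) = 5421 / 28888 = 0.19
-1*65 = -65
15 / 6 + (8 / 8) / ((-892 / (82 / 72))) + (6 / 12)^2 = 88267 / 32112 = 2.75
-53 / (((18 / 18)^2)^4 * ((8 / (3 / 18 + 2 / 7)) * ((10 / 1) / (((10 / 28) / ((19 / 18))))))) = -159 / 1568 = -0.10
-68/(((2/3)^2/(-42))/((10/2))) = 32130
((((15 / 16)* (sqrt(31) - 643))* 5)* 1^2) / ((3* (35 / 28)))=-3215 / 4 + 5* sqrt(31) / 4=-796.79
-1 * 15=-15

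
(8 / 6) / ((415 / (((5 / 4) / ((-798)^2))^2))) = 5 / 403897257078336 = 0.00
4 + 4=8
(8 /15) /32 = 1 /60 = 0.02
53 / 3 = 17.67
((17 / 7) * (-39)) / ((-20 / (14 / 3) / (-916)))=-101218 / 5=-20243.60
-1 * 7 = -7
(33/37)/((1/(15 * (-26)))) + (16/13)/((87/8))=-14551234/41847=-347.72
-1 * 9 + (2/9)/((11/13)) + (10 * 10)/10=125/99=1.26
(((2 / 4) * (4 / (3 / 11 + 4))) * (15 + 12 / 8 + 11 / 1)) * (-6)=-3630 / 47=-77.23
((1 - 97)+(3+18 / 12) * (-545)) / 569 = -5097 / 1138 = -4.48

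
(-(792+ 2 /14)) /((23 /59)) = -327155 /161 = -2032.02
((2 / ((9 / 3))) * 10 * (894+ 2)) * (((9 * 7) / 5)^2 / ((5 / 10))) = 9483264 / 5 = 1896652.80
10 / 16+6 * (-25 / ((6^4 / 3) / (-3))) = 5 / 3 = 1.67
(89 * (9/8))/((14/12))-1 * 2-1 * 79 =135/28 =4.82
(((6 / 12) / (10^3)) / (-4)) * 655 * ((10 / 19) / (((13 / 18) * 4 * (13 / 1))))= -0.00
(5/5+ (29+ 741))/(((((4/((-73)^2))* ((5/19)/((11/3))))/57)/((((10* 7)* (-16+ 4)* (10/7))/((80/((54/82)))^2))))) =-35681965452243/537920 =-66333219.53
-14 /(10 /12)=-84 /5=-16.80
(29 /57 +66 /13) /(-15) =-0.37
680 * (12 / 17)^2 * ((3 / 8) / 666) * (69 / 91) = 8280 / 57239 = 0.14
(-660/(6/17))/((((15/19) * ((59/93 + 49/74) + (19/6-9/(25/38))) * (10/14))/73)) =10412368505/396436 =26264.94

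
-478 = -478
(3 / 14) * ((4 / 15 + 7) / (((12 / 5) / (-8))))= -109 / 21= -5.19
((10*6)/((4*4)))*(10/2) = 18.75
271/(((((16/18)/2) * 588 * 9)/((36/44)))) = 813/8624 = 0.09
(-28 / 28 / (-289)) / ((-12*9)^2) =0.00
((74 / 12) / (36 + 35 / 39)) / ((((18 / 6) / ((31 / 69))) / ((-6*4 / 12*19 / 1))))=-0.95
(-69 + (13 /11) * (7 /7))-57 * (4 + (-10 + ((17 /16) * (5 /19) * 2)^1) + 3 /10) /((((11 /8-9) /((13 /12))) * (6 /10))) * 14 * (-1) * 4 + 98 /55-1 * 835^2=-6979125211 /10065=-693405.39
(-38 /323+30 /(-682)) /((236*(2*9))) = -937 /24625656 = -0.00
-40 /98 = -20 /49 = -0.41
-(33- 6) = -27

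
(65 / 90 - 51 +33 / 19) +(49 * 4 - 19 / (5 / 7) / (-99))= 308751 / 2090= 147.73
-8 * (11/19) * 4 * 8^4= -1441792/19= -75883.79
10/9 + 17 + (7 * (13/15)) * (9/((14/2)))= 1166/45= 25.91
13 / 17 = 0.76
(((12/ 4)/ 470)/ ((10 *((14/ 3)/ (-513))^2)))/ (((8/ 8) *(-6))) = -2368521/ 1842400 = -1.29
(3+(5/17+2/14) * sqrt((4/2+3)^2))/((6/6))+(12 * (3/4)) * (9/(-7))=-760/119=-6.39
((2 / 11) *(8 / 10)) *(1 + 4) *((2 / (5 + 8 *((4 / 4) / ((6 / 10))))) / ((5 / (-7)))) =-336 / 3025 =-0.11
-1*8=-8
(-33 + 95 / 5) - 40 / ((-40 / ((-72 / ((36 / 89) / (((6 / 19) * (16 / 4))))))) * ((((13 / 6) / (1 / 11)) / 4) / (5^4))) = -64118038 / 2717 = -23598.84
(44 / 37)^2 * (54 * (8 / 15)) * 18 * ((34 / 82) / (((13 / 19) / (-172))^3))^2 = 31807475427274602.71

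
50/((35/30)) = 300/7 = 42.86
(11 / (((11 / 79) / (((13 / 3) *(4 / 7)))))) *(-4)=-782.48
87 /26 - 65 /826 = 17543 /5369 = 3.27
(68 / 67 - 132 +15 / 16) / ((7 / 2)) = -139411 / 3752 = -37.16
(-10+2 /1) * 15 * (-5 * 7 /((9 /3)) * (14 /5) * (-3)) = -11760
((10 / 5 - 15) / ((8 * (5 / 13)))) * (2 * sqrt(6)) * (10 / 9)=-169 * sqrt(6) / 18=-23.00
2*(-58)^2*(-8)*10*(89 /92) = -11975840 /23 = -520688.70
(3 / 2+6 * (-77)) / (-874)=921 / 1748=0.53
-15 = -15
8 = 8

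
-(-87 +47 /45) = 3868 /45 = 85.96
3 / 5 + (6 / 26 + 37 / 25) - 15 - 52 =-21024 / 325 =-64.69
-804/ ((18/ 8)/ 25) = -26800/ 3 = -8933.33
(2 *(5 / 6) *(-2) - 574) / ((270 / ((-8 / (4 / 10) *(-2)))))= -85.53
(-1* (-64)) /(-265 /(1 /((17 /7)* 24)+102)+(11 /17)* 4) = -11321456 /1657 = -6832.50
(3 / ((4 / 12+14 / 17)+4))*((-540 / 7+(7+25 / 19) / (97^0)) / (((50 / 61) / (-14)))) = 85434282 / 124925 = 683.88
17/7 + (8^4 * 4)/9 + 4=115093/63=1826.87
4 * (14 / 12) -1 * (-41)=137 / 3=45.67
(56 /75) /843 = 56 /63225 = 0.00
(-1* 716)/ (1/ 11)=-7876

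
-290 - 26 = -316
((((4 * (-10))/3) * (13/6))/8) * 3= -65/6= -10.83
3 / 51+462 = 7855 / 17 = 462.06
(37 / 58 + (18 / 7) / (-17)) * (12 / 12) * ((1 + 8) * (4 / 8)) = 30231 / 13804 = 2.19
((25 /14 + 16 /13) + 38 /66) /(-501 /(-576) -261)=-138080 /9998989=-0.01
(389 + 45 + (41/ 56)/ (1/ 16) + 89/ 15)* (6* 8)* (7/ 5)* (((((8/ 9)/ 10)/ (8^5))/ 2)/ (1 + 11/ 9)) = 47423/ 2560000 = 0.02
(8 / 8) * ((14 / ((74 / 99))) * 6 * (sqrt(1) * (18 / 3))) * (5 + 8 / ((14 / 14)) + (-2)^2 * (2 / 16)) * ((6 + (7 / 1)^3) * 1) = 117542502 / 37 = 3176824.38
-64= -64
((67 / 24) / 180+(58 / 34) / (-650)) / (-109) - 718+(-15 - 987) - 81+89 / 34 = -55043451971 / 30607200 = -1798.38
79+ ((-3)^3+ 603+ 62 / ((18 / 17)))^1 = 6422 / 9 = 713.56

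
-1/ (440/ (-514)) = 257/ 220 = 1.17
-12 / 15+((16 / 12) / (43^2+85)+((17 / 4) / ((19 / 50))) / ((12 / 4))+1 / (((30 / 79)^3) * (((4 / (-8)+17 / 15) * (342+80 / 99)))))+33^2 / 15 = 4714786438463 / 62354287400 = 75.61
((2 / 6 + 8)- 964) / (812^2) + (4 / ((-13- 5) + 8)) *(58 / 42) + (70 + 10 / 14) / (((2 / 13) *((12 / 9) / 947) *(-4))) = -1614388394617 / 19780320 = -81615.89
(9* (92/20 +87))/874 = 2061/2185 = 0.94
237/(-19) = -237/19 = -12.47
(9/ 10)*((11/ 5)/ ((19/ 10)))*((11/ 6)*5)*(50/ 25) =363/ 19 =19.11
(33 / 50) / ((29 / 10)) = 33 / 145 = 0.23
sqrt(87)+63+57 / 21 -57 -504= -3467 / 7+sqrt(87)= -485.96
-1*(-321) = 321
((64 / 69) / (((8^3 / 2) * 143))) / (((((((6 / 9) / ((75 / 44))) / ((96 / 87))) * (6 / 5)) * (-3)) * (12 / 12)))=-125 / 6295146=-0.00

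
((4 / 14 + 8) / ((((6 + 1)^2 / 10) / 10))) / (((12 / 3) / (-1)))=-1450 / 343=-4.23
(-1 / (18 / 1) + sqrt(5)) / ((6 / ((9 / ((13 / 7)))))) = -7 / 156 + 21 * sqrt(5) / 26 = 1.76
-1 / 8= -0.12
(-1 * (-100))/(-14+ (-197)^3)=-100/7645387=-0.00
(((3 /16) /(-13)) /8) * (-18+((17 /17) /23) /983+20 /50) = 5968761 /188106880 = 0.03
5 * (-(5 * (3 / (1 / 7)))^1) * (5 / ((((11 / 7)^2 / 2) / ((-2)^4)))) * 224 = -921984000 / 121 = -7619702.48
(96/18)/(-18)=-8/27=-0.30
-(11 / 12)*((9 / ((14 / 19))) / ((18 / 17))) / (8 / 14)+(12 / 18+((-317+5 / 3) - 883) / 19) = -98385 / 1216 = -80.91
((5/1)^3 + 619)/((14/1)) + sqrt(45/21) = sqrt(105)/7 + 372/7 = 54.61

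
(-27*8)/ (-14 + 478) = -27/ 58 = -0.47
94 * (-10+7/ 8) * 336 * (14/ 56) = -72051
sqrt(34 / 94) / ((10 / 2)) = sqrt(799) / 235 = 0.12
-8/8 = -1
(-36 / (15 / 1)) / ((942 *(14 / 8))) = -8 / 5495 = -0.00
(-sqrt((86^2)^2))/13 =-7396/13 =-568.92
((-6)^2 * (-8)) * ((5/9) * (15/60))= -40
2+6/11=28/11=2.55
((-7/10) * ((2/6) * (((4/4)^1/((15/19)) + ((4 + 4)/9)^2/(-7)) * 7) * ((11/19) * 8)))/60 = -251867/1731375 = -0.15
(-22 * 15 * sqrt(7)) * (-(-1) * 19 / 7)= -6270 * sqrt(7) / 7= -2369.84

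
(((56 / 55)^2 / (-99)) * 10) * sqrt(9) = -6272 / 19965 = -0.31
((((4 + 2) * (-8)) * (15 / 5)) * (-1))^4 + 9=429981705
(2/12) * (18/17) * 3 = 0.53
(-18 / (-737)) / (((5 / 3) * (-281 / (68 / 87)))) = -1224 / 30029065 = -0.00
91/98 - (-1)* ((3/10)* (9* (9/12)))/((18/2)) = 323/280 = 1.15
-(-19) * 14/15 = 266/15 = 17.73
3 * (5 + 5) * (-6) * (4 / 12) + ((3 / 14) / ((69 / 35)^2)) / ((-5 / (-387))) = -55.73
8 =8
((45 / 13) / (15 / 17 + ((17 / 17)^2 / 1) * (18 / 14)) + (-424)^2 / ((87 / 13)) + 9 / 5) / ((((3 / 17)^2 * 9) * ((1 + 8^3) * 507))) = 198740338159 / 539247080970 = 0.37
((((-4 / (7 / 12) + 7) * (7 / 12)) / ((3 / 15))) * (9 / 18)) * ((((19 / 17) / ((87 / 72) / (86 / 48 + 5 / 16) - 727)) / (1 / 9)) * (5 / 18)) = -47975 / 59869104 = -0.00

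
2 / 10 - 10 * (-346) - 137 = 16616 / 5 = 3323.20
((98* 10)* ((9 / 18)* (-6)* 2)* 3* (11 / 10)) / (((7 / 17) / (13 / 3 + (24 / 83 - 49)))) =173573400 / 83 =2091245.78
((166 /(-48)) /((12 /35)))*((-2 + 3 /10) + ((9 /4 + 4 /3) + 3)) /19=-170233 /65664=-2.59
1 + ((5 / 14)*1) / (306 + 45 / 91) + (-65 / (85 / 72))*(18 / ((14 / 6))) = -2812799615 / 6638058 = -423.74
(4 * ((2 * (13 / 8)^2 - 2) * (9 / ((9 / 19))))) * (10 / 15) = 665 / 4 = 166.25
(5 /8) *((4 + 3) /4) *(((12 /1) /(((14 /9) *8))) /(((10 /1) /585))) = 15795 /256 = 61.70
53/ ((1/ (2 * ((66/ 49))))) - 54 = 4350/ 49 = 88.78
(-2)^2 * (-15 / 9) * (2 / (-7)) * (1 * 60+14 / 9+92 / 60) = 22712 / 189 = 120.17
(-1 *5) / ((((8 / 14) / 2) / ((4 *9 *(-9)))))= 5670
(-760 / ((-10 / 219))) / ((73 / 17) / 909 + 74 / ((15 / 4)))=1285998660 / 1525061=843.24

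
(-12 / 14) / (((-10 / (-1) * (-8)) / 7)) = 3 / 40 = 0.08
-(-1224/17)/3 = 24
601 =601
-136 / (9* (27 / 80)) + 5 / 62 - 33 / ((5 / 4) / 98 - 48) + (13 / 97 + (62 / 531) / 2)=-71061754510997 / 1621935548298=-43.81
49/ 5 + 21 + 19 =49.80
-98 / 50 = -49 / 25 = -1.96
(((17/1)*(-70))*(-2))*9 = 21420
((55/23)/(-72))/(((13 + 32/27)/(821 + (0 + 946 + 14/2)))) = -146355/35236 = -4.15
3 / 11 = 0.27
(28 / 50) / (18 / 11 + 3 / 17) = 2618 / 8475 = 0.31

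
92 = 92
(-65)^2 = 4225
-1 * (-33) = 33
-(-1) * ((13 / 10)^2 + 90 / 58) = 9401 / 2900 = 3.24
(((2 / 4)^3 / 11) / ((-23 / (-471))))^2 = 221841 / 4096576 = 0.05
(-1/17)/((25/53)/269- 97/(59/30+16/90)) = 2751601/2115799345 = 0.00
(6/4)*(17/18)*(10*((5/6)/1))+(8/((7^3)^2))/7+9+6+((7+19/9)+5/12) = 89766211/2470629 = 36.33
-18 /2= -9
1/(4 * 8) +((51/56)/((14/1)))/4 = 149/3136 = 0.05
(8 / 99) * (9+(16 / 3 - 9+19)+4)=680 / 297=2.29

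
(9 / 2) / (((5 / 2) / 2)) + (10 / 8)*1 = 97 / 20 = 4.85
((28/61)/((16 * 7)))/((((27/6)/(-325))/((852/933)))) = -0.27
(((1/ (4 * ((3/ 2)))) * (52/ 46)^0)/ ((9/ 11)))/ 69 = 11/ 3726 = 0.00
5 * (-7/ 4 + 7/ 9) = -175/ 36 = -4.86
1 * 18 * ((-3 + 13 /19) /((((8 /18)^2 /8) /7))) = -224532 /19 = -11817.47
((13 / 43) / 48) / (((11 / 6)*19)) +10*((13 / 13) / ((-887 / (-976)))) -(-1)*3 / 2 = 797374119 / 63771752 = 12.50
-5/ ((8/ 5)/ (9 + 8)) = -425/ 8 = -53.12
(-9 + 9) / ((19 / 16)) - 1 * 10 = -10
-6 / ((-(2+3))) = 6 / 5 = 1.20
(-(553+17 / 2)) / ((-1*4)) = 1123 / 8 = 140.38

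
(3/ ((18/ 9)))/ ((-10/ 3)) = -9/ 20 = -0.45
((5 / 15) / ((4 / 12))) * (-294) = -294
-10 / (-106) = 5 / 53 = 0.09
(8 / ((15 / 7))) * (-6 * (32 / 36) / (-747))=896 / 33615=0.03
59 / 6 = 9.83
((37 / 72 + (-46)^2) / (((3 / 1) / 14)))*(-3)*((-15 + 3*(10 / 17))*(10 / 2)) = 133340375 / 68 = 1960887.87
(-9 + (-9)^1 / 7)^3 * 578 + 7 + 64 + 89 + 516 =-215505476 / 343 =-628295.85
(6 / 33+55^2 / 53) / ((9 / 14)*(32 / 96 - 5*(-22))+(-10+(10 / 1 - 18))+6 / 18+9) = 1402002 / 1524545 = 0.92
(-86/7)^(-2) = 49/7396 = 0.01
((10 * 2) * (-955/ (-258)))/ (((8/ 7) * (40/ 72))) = 20055/ 172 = 116.60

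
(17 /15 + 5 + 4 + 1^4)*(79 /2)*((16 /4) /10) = 13193 /75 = 175.91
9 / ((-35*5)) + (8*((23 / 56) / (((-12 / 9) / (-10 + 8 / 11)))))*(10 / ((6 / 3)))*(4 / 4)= 114.20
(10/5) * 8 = 16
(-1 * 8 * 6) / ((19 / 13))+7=-491 / 19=-25.84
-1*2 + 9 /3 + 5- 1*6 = 0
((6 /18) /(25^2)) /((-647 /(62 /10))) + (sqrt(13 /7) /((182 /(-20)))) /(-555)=-31 /6065625 + 2 *sqrt(91) /70707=0.00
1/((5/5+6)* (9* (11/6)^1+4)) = 2/287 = 0.01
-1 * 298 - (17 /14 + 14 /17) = -71409 /238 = -300.04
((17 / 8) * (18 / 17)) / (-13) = -9 / 52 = -0.17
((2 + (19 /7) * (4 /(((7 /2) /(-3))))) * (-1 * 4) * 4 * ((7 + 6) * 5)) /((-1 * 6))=-186160 /147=-1266.39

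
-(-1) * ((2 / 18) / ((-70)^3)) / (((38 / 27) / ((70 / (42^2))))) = -1 / 109485600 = -0.00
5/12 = 0.42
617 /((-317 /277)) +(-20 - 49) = -192782 /317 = -608.15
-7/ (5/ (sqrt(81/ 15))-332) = 105 * sqrt(15)/ 2975923+ 62748/ 2975923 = 0.02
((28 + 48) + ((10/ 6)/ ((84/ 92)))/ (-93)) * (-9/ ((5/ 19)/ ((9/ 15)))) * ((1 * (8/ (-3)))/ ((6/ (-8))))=-270662752/ 48825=-5543.53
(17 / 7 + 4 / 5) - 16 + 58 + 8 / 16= 3201 / 70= 45.73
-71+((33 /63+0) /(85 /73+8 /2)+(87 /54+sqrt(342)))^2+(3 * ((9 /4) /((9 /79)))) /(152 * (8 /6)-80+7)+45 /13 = 81349 * sqrt(38) /7917+60971345976629 /219438790389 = 341.19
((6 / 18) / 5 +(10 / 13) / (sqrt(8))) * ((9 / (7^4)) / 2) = 3 / 24010 +45 * sqrt(2) / 124852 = 0.00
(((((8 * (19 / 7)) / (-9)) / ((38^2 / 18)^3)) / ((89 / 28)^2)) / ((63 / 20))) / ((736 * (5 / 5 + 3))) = -45 / 902206288234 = -0.00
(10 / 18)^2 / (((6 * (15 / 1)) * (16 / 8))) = 5 / 2916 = 0.00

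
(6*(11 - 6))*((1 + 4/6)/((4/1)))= 25/2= 12.50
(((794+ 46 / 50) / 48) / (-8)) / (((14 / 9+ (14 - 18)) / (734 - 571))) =9717897 / 70400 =138.04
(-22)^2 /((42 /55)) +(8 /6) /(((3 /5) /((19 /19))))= 40070 /63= 636.03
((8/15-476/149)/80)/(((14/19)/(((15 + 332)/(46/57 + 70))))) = -186272029/841909600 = -0.22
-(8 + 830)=-838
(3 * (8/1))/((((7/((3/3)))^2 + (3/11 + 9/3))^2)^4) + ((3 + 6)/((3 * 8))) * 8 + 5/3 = 167290312795120414308182/35847924170379638671875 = 4.67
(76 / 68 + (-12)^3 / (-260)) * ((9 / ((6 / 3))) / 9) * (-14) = -60053 / 1105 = -54.35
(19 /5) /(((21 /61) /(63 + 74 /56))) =2087359 /2940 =709.99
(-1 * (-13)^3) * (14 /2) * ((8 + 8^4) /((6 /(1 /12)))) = 876603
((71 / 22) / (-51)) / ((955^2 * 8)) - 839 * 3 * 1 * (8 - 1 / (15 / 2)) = -162092735254631 / 8186336400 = -19800.40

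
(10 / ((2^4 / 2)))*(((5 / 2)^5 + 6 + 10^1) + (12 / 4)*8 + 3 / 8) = 22085 / 128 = 172.54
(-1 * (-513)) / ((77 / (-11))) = -513 / 7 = -73.29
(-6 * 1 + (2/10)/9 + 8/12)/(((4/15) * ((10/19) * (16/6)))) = -4541/320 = -14.19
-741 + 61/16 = -11795/16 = -737.19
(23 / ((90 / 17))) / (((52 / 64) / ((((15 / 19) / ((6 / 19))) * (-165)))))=-86020 / 39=-2205.64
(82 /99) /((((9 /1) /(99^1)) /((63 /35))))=82 /5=16.40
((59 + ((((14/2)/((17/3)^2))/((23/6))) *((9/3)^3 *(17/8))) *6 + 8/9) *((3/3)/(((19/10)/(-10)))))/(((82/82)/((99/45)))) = -61520690/66861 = -920.13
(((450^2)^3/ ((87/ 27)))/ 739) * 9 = 672605015625000000/ 21431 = 31384677132424.99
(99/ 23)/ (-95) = -99/ 2185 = -0.05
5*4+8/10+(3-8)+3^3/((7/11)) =2038/35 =58.23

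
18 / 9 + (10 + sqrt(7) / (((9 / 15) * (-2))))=12 -5 * sqrt(7) / 6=9.80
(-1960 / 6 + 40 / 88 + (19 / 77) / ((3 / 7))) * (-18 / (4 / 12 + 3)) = 96714 / 55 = 1758.44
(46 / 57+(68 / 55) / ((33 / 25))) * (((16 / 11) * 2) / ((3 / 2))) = 769664 / 227601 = 3.38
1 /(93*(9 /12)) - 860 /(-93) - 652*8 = -1452680 /279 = -5206.74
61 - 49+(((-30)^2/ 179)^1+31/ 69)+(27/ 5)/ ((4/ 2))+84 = 12866927/ 123510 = 104.18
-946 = -946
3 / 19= 0.16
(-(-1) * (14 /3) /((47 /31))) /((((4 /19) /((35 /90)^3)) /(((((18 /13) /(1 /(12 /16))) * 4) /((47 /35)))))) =2.66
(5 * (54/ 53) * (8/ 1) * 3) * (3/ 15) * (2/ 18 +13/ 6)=2952/ 53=55.70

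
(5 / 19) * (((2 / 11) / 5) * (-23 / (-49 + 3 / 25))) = 575 / 127699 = 0.00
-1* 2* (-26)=52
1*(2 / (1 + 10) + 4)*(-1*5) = -230 / 11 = -20.91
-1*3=-3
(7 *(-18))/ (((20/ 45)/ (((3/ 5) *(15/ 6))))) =-1701/ 4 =-425.25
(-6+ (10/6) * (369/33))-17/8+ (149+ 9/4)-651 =-43053/88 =-489.24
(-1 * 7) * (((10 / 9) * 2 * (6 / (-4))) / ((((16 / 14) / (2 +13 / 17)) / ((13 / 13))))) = 11515 / 204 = 56.45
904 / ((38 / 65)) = 29380 / 19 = 1546.32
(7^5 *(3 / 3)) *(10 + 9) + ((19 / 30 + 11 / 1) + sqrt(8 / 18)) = 3193453 / 10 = 319345.30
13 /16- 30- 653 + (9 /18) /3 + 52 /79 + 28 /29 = -74821907 /109968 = -680.40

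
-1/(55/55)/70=-1/70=-0.01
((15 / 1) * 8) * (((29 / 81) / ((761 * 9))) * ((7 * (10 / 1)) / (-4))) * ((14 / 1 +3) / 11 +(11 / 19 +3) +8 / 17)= -403543700 / 657031419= -0.61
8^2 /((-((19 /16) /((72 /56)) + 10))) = -5.86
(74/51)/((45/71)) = 5254/2295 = 2.29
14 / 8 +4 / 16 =2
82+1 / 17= 1395 / 17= 82.06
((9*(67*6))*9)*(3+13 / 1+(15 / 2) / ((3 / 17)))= 1904877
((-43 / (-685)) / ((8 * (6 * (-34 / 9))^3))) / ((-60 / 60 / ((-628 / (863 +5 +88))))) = -182277 / 411817879040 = -0.00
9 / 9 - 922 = -921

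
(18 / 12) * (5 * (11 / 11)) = 15 / 2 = 7.50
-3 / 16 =-0.19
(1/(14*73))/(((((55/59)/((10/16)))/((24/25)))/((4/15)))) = 118/702625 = 0.00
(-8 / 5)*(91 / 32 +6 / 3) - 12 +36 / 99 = -853 / 44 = -19.39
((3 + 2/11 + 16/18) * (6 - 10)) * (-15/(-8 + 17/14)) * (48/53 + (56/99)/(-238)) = -1818348896/55927773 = -32.51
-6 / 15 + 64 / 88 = 18 / 55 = 0.33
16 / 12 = 4 / 3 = 1.33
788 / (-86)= -394 / 43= -9.16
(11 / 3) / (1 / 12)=44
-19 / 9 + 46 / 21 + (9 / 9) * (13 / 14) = 127 / 126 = 1.01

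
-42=-42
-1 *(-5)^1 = 5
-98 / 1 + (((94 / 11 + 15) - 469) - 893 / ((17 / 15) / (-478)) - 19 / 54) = 3797777783 / 10098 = 376092.08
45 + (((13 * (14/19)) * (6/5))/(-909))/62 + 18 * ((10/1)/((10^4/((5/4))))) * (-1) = 3210785237/71386800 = 44.98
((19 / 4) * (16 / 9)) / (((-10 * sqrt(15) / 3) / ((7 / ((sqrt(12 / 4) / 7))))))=-1862 * sqrt(5) / 225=-18.50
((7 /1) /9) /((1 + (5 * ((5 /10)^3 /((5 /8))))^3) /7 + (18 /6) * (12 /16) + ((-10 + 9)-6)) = -196 /1125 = -0.17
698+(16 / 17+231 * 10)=51152 / 17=3008.94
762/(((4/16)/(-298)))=-908304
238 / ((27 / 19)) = 4522 / 27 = 167.48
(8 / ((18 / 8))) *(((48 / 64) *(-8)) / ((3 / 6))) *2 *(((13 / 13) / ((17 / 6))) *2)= -60.24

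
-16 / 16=-1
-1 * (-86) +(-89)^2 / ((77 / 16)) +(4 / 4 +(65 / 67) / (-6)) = 53635865 / 30954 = 1732.76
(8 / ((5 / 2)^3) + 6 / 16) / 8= 887 / 8000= 0.11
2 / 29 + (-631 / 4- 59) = -25135 / 116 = -216.68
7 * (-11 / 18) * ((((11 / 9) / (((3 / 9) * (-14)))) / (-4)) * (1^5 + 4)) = -605 / 432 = -1.40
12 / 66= 2 / 11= 0.18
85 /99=0.86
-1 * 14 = -14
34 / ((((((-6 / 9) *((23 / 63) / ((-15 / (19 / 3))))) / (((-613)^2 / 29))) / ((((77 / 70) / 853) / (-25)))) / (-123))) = 14701849770069 / 540503450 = 27200.29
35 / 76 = 0.46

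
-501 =-501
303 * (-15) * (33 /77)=-13635 /7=-1947.86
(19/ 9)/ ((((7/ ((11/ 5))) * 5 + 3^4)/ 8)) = 836/ 4797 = 0.17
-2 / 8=-1 / 4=-0.25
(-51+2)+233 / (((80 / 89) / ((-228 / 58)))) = -1238849 / 1160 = -1067.97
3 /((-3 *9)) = -1 /9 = -0.11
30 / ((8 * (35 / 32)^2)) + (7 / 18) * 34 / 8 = 84451 / 17640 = 4.79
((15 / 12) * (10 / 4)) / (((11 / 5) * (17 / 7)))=0.58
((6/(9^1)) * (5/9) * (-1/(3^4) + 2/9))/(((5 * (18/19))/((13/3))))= 4199/59049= 0.07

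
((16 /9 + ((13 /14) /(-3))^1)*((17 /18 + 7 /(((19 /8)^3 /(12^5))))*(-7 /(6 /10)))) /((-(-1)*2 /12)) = -14848809092975 /1111158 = -13363364.25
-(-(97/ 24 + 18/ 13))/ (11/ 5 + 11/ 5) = 1.23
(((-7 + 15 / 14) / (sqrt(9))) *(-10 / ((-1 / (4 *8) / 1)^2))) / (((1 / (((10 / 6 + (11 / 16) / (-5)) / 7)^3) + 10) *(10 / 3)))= 1050306977024 / 18325792205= 57.31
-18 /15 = -6 /5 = -1.20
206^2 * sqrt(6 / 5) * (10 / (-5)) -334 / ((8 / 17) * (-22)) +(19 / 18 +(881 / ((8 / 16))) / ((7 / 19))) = 26699285 / 5544 -84872 * sqrt(30) / 5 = -88156.73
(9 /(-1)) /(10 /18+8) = -1.05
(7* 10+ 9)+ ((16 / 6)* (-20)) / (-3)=871 / 9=96.78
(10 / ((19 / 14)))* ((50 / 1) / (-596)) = -1750 / 2831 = -0.62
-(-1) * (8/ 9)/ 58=4/ 261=0.02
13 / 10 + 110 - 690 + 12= -5667 / 10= -566.70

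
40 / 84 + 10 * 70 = 14710 / 21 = 700.48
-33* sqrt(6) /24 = -11* sqrt(6) /8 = -3.37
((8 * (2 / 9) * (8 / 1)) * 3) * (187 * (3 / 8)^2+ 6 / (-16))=1106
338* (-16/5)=-5408/5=-1081.60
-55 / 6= -9.17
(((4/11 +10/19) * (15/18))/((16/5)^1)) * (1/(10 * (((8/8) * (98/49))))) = 155/13376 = 0.01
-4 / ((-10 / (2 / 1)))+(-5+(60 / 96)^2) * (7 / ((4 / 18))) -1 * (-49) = -61053 / 640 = -95.40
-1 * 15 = -15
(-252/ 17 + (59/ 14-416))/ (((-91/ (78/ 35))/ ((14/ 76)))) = 304599/ 158270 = 1.92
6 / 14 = 3 / 7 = 0.43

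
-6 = -6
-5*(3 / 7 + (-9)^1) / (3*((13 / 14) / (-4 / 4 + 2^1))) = 200 / 13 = 15.38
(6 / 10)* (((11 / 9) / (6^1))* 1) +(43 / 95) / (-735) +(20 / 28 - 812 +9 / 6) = -169604389 / 209475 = -809.66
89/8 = 11.12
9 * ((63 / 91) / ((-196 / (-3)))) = 243 / 2548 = 0.10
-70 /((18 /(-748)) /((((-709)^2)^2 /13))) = 6615376755582980 /117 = 56541681671649.40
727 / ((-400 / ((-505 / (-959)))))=-0.96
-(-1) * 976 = 976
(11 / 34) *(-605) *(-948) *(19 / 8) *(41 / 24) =409555355 / 544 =752859.11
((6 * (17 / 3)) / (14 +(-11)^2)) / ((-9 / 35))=-238 / 243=-0.98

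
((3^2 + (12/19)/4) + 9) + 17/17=364/19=19.16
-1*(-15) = 15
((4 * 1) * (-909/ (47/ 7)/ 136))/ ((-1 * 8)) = 6363/ 12784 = 0.50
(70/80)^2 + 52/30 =2399/960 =2.50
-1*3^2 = -9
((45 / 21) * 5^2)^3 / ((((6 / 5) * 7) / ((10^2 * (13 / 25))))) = 951751.87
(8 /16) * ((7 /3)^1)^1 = 7 /6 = 1.17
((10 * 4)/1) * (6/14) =120/7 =17.14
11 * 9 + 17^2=388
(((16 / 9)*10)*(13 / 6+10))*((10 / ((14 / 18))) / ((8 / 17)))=124100 / 21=5909.52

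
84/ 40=21/ 10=2.10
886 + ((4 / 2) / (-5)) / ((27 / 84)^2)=357262 / 405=882.13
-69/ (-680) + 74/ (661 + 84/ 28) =12017/ 56440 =0.21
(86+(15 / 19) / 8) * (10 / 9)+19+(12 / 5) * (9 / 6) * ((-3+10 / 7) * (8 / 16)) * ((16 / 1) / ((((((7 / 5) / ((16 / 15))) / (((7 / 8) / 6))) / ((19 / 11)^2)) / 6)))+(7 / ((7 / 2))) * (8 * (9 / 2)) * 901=17089883711 / 263340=64896.65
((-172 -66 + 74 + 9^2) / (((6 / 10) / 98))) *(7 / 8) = -142345 / 12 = -11862.08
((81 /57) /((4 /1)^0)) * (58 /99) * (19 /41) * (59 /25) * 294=3018204 /11275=267.69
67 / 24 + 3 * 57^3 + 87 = 13336051 / 24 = 555668.79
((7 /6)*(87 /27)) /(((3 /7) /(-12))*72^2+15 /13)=-18473 /904122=-0.02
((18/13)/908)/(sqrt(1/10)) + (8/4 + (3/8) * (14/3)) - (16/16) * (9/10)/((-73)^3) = 9 * sqrt(10)/5902 + 29176293/7780340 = 3.75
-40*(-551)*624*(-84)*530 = -612281779200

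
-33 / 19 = -1.74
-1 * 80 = -80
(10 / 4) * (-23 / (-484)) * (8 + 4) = 345 / 242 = 1.43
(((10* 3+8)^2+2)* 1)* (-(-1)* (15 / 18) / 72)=1205 / 72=16.74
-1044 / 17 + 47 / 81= -83765 / 1377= -60.83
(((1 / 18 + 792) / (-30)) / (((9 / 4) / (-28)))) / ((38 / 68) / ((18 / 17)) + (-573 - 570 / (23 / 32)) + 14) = -5246576 / 21581775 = -0.24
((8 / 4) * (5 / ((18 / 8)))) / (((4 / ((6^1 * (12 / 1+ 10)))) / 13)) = 5720 / 3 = 1906.67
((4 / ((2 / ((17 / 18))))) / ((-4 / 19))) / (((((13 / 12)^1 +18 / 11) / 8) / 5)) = -142120 / 1077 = -131.96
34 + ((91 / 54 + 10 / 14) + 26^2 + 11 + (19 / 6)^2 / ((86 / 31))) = 47267551 / 65016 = 727.01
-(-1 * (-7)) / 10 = -7 / 10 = -0.70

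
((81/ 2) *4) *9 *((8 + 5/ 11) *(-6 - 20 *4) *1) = -11661084/ 11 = -1060098.55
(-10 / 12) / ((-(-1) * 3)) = -5 / 18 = -0.28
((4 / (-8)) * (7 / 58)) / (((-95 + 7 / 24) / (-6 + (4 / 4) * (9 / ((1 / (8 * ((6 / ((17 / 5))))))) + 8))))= 92148 / 1120589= 0.08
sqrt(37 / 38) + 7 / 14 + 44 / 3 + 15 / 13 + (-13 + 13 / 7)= sqrt(1406) / 38 + 2827 / 546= 6.16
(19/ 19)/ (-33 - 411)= -1/ 444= -0.00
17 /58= 0.29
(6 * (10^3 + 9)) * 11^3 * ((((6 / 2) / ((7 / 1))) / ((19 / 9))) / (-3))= -72520866 / 133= -545269.67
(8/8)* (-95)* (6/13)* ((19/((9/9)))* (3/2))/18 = -69.42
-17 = -17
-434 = -434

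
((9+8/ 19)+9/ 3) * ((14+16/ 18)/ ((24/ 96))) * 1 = 126496/ 171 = 739.74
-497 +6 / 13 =-6455 / 13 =-496.54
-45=-45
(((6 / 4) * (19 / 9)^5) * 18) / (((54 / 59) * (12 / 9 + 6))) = 146089841 / 866052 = 168.68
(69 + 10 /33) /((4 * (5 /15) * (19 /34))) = 38879 /418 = 93.01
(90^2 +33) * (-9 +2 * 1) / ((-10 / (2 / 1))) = 56931 / 5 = 11386.20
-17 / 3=-5.67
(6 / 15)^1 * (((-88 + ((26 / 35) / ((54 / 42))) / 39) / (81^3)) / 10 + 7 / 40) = 502164233 / 7174453500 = 0.07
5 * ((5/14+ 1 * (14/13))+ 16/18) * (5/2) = 95125/3276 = 29.04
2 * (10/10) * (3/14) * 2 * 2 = 12/7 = 1.71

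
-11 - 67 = -78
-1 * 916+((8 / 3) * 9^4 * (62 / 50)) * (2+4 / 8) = 266608 / 5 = 53321.60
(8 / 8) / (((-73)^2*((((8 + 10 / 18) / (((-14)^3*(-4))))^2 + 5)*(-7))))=-28449792 / 5306313599689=-0.00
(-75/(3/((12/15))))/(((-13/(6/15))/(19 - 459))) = -3520/13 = -270.77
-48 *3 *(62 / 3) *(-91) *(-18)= -4874688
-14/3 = -4.67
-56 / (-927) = 56 / 927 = 0.06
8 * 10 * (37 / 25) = 592 / 5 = 118.40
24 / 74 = 0.32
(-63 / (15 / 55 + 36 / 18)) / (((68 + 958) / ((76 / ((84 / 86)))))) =-473 / 225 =-2.10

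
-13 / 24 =-0.54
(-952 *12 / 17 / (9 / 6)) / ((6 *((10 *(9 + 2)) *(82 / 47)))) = -2632 / 6765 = -0.39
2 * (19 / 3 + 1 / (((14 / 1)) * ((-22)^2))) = 128747 / 10164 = 12.67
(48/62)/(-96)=-1/124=-0.01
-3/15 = -1/5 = -0.20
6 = 6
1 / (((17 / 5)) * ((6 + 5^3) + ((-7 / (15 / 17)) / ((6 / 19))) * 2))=225 / 61778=0.00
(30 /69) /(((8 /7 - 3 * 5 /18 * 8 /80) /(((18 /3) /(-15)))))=-336 /2047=-0.16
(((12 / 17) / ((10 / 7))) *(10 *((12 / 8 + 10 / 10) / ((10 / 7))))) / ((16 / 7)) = 1029 / 272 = 3.78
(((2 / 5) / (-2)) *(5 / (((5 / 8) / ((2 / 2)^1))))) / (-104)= 1 / 65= 0.02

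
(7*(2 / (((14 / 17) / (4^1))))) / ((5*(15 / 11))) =9.97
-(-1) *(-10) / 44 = -5 / 22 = -0.23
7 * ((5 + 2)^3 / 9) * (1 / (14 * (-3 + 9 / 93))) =-6.56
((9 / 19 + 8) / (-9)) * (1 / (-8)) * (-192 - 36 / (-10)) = -25277 / 1140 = -22.17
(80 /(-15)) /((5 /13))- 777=-11863 /15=-790.87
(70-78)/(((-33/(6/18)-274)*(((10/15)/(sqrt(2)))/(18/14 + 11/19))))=2976*sqrt(2)/49609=0.08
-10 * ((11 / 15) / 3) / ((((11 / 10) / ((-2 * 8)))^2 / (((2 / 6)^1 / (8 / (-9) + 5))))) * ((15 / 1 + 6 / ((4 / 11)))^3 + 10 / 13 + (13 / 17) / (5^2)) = -117891842304 / 89947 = -1310681.20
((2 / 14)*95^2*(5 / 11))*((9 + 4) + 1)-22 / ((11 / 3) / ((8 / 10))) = 450986 / 55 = 8199.75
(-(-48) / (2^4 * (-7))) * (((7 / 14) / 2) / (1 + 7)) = -3 / 224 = -0.01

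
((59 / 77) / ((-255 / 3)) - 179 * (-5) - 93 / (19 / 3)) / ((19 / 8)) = 875764392 / 2362745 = 370.66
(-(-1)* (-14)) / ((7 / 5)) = -10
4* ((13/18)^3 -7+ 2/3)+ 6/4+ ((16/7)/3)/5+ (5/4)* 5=-1625213/102060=-15.92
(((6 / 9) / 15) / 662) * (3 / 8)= 1 / 39720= 0.00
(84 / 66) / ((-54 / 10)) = -70 / 297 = -0.24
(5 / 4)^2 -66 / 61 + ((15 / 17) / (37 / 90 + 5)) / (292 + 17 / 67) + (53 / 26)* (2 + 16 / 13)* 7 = 46.58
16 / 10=8 / 5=1.60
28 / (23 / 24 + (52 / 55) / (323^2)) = 550857120 / 18853919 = 29.22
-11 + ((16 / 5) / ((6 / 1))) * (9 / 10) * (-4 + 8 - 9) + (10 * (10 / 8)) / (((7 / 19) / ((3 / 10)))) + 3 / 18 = -1283 / 420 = -3.05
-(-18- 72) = 90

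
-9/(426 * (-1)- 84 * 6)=3/310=0.01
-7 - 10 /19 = -143 /19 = -7.53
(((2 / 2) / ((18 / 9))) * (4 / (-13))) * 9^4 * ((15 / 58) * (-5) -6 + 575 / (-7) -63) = 406053729 / 2639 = 153866.51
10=10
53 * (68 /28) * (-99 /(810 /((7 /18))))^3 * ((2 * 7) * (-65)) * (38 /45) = 101600049551 /9565938000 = 10.62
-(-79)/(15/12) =316/5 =63.20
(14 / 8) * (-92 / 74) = -161 / 74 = -2.18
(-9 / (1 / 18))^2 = 26244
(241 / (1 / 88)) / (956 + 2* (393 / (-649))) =6881996 / 309829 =22.21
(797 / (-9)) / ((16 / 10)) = -3985 / 72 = -55.35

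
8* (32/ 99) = 256/ 99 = 2.59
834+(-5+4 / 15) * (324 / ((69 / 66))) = -72786 / 115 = -632.92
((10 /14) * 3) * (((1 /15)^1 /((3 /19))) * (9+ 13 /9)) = 1786 /189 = 9.45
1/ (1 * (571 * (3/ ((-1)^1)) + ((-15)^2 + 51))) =-0.00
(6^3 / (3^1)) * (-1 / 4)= -18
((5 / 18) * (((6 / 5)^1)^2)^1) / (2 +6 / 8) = 8 / 55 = 0.15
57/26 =2.19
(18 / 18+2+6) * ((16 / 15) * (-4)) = -192 / 5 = -38.40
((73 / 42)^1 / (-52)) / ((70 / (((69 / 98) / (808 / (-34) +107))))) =-28543 / 7066623200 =-0.00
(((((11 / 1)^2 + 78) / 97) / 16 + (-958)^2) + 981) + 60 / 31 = 44202758729 / 48112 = 918747.06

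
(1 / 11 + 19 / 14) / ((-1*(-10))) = 223 / 1540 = 0.14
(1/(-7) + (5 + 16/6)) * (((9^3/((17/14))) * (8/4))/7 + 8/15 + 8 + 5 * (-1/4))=14408731/10710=1345.35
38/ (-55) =-38/ 55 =-0.69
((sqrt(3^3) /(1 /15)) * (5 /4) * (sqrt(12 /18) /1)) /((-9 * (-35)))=5 * sqrt(2) /28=0.25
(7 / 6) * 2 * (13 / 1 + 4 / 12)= 280 / 9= 31.11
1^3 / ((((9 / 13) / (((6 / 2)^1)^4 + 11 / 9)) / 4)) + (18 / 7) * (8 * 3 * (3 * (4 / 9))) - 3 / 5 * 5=314315 / 567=554.35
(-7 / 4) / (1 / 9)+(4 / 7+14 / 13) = -5133 / 364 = -14.10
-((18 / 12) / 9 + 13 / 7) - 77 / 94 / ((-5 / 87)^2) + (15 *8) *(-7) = -1090.03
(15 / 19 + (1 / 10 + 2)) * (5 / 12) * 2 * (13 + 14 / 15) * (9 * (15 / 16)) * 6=54351 / 32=1698.47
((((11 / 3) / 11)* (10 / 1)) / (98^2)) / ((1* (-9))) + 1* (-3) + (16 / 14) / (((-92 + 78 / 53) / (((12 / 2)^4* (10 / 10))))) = -6022088377 / 311039946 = -19.36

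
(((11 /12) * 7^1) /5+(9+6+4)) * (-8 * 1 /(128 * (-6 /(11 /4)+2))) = 13387 /1920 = 6.97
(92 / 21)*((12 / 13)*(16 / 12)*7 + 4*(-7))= -1104 / 13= -84.92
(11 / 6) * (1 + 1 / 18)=209 / 108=1.94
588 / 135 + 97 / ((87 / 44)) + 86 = 181934 / 1305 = 139.41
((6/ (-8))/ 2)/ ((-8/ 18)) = 27/ 32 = 0.84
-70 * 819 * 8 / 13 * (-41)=1446480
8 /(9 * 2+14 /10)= 40 /97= 0.41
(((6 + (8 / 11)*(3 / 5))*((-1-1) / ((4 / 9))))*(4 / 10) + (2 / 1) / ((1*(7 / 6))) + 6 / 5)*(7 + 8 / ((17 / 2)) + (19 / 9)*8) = -21137636 / 98175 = -215.31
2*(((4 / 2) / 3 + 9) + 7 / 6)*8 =520 / 3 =173.33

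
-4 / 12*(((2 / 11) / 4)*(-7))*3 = 7 / 22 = 0.32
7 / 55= 0.13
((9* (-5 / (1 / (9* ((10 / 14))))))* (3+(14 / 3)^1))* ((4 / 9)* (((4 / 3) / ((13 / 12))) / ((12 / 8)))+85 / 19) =-18553525 / 1729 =-10730.78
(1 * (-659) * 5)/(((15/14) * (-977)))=9226/2931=3.15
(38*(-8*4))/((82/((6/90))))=-608/615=-0.99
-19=-19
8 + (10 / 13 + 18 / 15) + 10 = 19.97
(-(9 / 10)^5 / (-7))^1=59049 / 700000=0.08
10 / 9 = 1.11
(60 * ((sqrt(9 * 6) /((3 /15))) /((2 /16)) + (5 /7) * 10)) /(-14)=-3600 * sqrt(6) /7 - 1500 /49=-1290.35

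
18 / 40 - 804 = -16071 / 20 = -803.55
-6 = -6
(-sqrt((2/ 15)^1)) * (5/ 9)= -sqrt(30)/ 27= -0.20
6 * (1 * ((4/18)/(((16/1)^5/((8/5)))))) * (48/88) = 1/901120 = 0.00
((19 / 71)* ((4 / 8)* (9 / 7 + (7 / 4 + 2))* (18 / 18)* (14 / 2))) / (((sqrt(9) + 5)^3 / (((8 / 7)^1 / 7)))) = 2679 / 1781248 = 0.00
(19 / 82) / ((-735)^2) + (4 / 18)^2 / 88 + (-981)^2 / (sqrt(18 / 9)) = 1231453 / 2192773275 + 962361 * sqrt(2) / 2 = 680491.99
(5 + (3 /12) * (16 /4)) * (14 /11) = 84 /11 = 7.64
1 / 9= 0.11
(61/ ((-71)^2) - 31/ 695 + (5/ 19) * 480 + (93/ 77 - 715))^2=9068189531640254592535204/ 26271910522245844225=345166.73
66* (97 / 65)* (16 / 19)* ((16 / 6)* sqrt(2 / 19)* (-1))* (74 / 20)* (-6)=1593.05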